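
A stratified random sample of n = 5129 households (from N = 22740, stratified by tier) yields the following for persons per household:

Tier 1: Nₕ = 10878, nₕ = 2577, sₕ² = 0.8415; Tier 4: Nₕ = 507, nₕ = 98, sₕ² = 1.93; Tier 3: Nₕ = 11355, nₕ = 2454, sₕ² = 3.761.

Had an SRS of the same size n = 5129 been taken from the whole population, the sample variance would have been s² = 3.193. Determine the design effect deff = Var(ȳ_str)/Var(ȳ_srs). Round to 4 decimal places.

Var(ȳ_str) = Σ Wₕ²(1−fₕ)sₕ²/nₕ with Wₕ = Nₕ/22740:
  Tier 1: (10878/22740)²·(1−2577/10878)·0.8415/2577 = 5.7021449 × 10^-5
  Tier 4: (507/22740)²·(1−98/507)·1.93/98 = 7.8973535 × 10^-6
  Tier 3: (11355/22740)²·(1−2454/11355)·3.761/2454 = 2.9955308 × 10^-4
  → Var(ȳ_str) = 3.6447188 × 10^-4.
Var(ȳ_srs) = (1 − 5129/22740)·3.193/5129 = 4.8212514 × 10^-4.
deff = (3.6447188 × 10^-4) / (4.8212514 × 10^-4) = 0.7560.

0.7560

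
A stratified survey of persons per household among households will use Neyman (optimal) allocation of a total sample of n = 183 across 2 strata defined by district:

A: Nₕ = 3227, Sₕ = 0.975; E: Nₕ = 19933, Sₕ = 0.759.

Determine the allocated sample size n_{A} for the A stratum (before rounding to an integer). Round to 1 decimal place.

31.5

Neyman allocation: nₕ = n·NₕSₕ / Σⱼ NⱼSⱼ.
Σ NⱼSⱼ = 3227·0.975 + 19933·0.759 = 18275.472.
n_{A} = 183·3227·0.975 / 18275.472 = 31.5.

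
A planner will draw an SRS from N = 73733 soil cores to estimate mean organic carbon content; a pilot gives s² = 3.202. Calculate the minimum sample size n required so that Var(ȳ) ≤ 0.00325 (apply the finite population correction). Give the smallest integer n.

973

Without fpc, n₀ = s²/D = 3.202/0.00325 = 985.2308.
With fpc, (1 − n/N)·s²/n ≤ D requires n ≥ n₀/(1 + n₀/N) = 985.2308/(1 + 985.2308/73733) = 972.2396.
Rounding up, n = 973.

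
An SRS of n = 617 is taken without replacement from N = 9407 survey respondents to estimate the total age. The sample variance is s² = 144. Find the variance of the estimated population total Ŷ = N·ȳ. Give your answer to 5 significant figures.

Var(Ŷ) = N²·Var(ȳ) = N²·(1 − n/N)·s²/n.
f = 617/9407 = 0.06558945; Var(ȳ) = 0.93441055·144/617 = 0.21807961.
Var(Ŷ) = 9407² · 0.21807961 = 1.9298224 × 10^7.

1.9298 × 10^7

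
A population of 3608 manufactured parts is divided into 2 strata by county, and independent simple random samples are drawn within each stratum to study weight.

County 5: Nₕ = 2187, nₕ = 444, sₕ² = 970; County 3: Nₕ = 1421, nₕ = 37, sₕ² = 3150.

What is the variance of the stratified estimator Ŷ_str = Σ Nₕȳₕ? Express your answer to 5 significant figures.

1.7576 × 10^8

Var(Ŷ_str) = Σₕ Nₕ²(1 − fₕ)sₕ²/nₕ.
County 5: 2187²·(1 − 444/2187)·970/444 = 8.3278891 × 10^6.
County 3: 1421²·(1 − 37/1421)·3150/37 = 1.6743221 × 10^8.
Sum = 1.757601 × 10^8.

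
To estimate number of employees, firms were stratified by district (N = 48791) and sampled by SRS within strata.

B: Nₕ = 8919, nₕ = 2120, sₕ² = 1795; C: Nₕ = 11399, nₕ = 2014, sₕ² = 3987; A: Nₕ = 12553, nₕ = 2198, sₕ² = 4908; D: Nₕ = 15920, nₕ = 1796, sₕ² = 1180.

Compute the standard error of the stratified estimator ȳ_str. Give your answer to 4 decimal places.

Var(ȳ_str) = Σₕ Wₕ²(1 − fₕ)sₕ²/nₕ with Wₕ = Nₕ/N, N = 48791.
B: Wₕ = 0.18280011; term = 0.18280011²·(1 − 0.23769481)·1795/2120 = 0.021568024.
C: Wₕ = 0.23362915; term = 0.23362915²·(1 − 0.17668217)·3987/2014 = 0.088962783.
A: Wₕ = 0.25728106; term = 0.25728106²·(1 − 0.17509759)·4908/2198 = 0.12192564.
D: Wₕ = 0.32628968; term = 0.32628968²·(1 − 0.11281407)·1180/1796 = 0.06205789.
Sum = 0.29451434.
SE = √(0.29451434) = 0.5427.

0.5427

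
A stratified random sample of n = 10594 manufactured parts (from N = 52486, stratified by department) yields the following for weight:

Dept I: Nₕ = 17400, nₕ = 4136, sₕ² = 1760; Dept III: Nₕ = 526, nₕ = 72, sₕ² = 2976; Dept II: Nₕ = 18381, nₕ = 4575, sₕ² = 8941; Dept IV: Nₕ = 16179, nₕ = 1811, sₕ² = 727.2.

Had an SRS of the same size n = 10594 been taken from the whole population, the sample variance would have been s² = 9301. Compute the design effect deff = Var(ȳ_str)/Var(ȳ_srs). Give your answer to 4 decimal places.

Var(ȳ_str) = Σ Wₕ²(1−fₕ)sₕ²/nₕ with Wₕ = Nₕ/52486:
  Dept I: (17400/52486)²·(1−4136/17400)·1760/4136 = 0.035650773
  Dept III: (526/52486)²·(1−72/526)·2976/72 = 0.0035830682
  Dept II: (18381/52486)²·(1−4575/18381)·8941/4575 = 0.18003007
  Dept IV: (16179/52486)²·(1−1811/16179)·727.2/1811 = 0.03388414
  → Var(ȳ_str) = 0.25314805.
Var(ȳ_srs) = (1 − 10594/52486)·9301/10594 = 0.70074062.
deff = 0.25314805 / 0.70074062 = 0.3613.

0.3613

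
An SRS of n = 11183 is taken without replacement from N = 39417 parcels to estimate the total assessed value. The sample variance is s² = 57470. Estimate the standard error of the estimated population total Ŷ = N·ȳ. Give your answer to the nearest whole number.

75626

Var(Ŷ) = N²·Var(ȳ) = N²·(1 − n/N)·s²/n.
f = 11183/39417 = 0.28371007; Var(ȳ) = 0.71628993·57470/11183 = 3.68105.
Var(Ŷ) = 39417² · 3.68105 = 5.719247 × 10^9.
SE(Ŷ) = √(5.719247 × 10^9) = 75626.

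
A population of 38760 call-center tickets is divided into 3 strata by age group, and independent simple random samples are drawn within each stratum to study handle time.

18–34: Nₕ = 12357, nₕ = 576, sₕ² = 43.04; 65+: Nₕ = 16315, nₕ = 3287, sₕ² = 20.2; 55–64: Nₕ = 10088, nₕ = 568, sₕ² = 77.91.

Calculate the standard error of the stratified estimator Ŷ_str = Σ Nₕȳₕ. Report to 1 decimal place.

Var(Ŷ_str) = Σₕ Nₕ²(1 − fₕ)sₕ²/nₕ.
18–34: 12357²·(1 − 576/12357)·43.04/576 = 1.0877898 × 10^7.
65+: 16315²·(1 − 3287/16315)·20.2/3287 = 1.3062205 × 10^6.
55–64: 10088²·(1 − 568/10088)·77.91/568 = 1.3173067 × 10^7.
Sum = 2.5357186 × 10^7.
SE = √(2.5357186 × 10^7) = 5035.6.

5035.6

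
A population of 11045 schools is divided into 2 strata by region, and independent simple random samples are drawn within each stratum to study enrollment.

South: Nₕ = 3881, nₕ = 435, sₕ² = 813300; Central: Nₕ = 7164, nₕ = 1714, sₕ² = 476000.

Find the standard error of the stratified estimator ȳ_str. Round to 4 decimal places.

17.1421

Var(ȳ_str) = Σₕ Wₕ²(1 − fₕ)sₕ²/nₕ with Wₕ = Nₕ/N, N = 11045.
South: Wₕ = 0.35138072; term = 0.35138072²·(1 − 0.11208451)·813300/435 = 204.96938.
Central: Wₕ = 0.64861928; term = 0.64861928²·(1 − 0.23925181)·476000/1714 = 88.882605.
Sum = 293.85199.
SE = √(293.85199) = 17.1421.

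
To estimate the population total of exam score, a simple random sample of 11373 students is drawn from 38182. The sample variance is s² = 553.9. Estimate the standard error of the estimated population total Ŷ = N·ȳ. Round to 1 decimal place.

Var(Ŷ) = N²·Var(ȳ) = N²·(1 − n/N)·s²/n.
f = 11373/38182 = 0.29786287; Var(ȳ) = 0.70213713·553.9/11373 = 0.034196233.
Var(Ŷ) = 38182² · 0.034196233 = 4.9853495 × 10^7.
SE(Ŷ) = √(4.9853495 × 10^7) = 7060.7.

7060.7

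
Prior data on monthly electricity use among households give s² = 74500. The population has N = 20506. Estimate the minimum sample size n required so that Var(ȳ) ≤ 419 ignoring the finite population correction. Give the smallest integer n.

178

Without fpc, n₀ = s²/D = 74500/419 = 177.8043.
Rounding up, n = 178.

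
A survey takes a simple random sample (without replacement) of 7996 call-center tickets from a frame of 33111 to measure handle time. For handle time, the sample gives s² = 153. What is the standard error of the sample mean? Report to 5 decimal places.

0.12047

Under SRS without replacement, Var(ȳ) = (1 − f)·s²/n with f = n/N = 7996/33111 = 0.24149074.
Var(ȳ) = (1 − 0.24149074)·153/7996 = 0.75850926·0.019134567 = 0.014513746.
SE(ȳ) = √(0.014513746) = 0.12047.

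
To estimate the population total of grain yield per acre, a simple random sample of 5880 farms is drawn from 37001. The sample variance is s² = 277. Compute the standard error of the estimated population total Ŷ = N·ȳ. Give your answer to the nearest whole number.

Var(Ŷ) = N²·Var(ȳ) = N²·(1 − n/N)·s²/n.
f = 5880/37001 = 0.15891462; Var(ȳ) = 0.84108538·277/5880 = 0.039622559.
Var(Ŷ) = 37001² · 0.039622559 = 5.4246215 × 10^7.
SE(Ŷ) = √(5.4246215 × 10^7) = 7365.

7365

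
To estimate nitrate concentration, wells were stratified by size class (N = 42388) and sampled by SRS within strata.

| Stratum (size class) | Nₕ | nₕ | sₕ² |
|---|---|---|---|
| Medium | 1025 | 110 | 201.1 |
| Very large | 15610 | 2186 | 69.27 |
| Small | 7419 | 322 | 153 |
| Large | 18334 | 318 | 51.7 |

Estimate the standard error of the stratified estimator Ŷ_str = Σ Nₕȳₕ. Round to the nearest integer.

Var(Ŷ_str) = Σₕ Nₕ²(1 − fₕ)sₕ²/nₕ.
Medium: 1025²·(1 − 110/1025)·201.1/110 = 1.714606 × 10^6.
Very large: 15610²·(1 − 2186/15610)·69.27/2186 = 6.6401804 × 10^6.
Small: 7419²·(1 − 322/7419)·153/322 = 2.5018181 × 10^7.
Large: 18334²·(1 − 318/18334)·51.7/318 = 5.3700586 × 10^7.
Sum = 8.7073553 × 10^7.
SE = √(8.7073553 × 10^7) = 9331.

9331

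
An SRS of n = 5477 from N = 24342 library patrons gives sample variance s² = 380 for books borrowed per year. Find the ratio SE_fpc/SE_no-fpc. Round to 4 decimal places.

0.8803

f = n/N = 5477/24342 = 0.22500205.
SE_no-fpc = √(s²/n) = 0.26340282; SE_fpc = √((1−f)s²/n) = 0.23188396.
Ratio = √(1−f) = 0.88033968.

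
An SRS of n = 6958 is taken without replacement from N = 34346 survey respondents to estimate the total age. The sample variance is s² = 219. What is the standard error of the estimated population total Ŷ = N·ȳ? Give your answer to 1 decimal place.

5441.2

Var(Ŷ) = N²·Var(ȳ) = N²·(1 − n/N)·s²/n.
f = 6958/34346 = 0.20258545; Var(ȳ) = 0.79741455·219/6958 = 0.025098273.
Var(Ŷ) = 34346² · 0.025098273 = 2.960712 × 10^7.
SE(Ŷ) = √(2.960712 × 10^7) = 5441.2.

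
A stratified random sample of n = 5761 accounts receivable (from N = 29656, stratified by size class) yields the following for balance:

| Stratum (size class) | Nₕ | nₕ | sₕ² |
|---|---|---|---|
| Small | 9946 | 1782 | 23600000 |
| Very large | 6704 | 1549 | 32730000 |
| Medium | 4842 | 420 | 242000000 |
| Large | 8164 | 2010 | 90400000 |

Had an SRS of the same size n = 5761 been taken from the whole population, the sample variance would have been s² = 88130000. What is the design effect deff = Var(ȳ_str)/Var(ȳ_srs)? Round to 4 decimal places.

1.5131

Var(ȳ_str) = Σ Wₕ²(1−fₕ)sₕ²/nₕ with Wₕ = Nₕ/29656:
  Small: (9946/29656)²·(1−1782/9946)·23600000/1782 = 1222.7301
  Very large: (6704/29656)²·(1−1549/6704)·32730000/1549 = 830.29442
  Medium: (4842/29656)²·(1−420/4842)·242000000/420 = 14027.635
  Large: (8164/29656)²·(1−2010/8164)·90400000/2010 = 2569.258
  → Var(ȳ_str) = 18649.918.
Var(ȳ_srs) = (1 − 5761/29656)·88130000/5761 = 12325.949.
deff = 18649.918 / 12325.949 = 1.5131.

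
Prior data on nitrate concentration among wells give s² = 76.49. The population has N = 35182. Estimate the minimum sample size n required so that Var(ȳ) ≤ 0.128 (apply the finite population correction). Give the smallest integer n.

Without fpc, n₀ = s²/D = 76.49/0.128 = 597.5781.
With fpc, (1 − n/N)·s²/n ≤ D requires n ≥ n₀/(1 + n₀/N) = 597.5781/(1 + 597.5781/35182) = 587.5976.
Rounding up, n = 588.

588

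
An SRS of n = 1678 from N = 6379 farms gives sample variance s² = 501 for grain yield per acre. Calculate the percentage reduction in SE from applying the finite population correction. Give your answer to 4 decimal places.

14.1542

f = n/N = 1678/6379 = 0.26305063.
SE_no-fpc = √(s²/n) = 0.54641534; SE_fpc = √((1−f)s²/n) = 0.46907438.
Ratio = √(1−f) = 0.85845755. Reduction = 100·(1 − 0.85845755) = 14.1542%.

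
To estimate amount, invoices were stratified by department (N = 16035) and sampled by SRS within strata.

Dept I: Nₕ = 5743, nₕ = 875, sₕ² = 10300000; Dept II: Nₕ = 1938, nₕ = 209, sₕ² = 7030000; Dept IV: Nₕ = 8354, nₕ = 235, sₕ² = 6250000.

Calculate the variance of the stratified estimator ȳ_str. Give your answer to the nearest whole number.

Var(ȳ_str) = Σₕ Wₕ²(1 − fₕ)sₕ²/nₕ with Wₕ = Nₕ/N, N = 16035.
Dept I: Wₕ = 0.35815404; term = 0.35815404²·(1 − 0.15235939)·10300000/875 = 1279.9135.
Dept II: Wₕ = 0.12086062; term = 0.12086062²·(1 − 0.10784314)·7030000/209 = 438.34885.
Dept IV: Wₕ = 0.52098534; term = 0.52098534²·(1 − 0.02813024)·6250000/235 = 7015.7037.
Sum = 8733.9661.

8734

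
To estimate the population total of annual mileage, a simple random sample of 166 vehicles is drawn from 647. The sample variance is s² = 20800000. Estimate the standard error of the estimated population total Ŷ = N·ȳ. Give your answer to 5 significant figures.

Var(Ŷ) = N²·Var(ȳ) = N²·(1 − n/N)·s²/n.
f = 166/647 = 0.25656878; Var(ȳ) = 0.74343122·20800000/166 = 93152.828.
Var(Ŷ) = 647² · 93152.828 = 3.8994612 × 10^10.
SE(Ŷ) = √(3.8994612 × 10^10) = 197470.

197470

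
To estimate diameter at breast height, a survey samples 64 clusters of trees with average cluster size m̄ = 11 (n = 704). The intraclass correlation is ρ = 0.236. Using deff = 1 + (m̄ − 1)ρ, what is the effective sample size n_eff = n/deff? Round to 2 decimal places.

deff = 1 + (11 − 1)·0.236 = 1 + 2.36 = 3.36.
n_eff = 704 / 3.36 = 209.52.

209.52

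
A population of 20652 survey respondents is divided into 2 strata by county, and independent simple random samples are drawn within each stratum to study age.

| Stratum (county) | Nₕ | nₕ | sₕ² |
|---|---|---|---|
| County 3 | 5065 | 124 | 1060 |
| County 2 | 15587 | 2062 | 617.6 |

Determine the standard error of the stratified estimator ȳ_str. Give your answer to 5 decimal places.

0.80600

Var(ȳ_str) = Σₕ Wₕ²(1 − fₕ)sₕ²/nₕ with Wₕ = Nₕ/N, N = 20652.
County 3: Wₕ = 0.24525470; term = 0.24525470²·(1 − 0.02448174)·1060/124 = 0.50159622.
County 2: Wₕ = 0.75474530; term = 0.75474530²·(1 − 0.13228973)·617.6/2062 = 0.14804516.
Sum = 0.64964138.
SE = √(0.64964138) = 0.80600.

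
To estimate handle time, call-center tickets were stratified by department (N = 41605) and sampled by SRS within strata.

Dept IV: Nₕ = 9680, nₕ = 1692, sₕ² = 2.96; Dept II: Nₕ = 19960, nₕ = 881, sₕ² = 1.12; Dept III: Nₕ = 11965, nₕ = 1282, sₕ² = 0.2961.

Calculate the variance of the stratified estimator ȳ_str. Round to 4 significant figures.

Var(ȳ_str) = Σₕ Wₕ²(1 − fₕ)sₕ²/nₕ with Wₕ = Nₕ/N, N = 41605.
Dept IV: Wₕ = 0.23266434; term = 0.23266434²·(1 − 0.17479339)·2.96/1692 = 7.8147252 × 10^-5.
Dept II: Wₕ = 0.47975003; term = 0.47975003²·(1 − 0.04413828)·1.12/881 = 2.7968373 × 10^-4.
Dept III: Wₕ = 0.28758563; term = 0.28758563²·(1 − 0.10714584)·0.2961/1282 = 1.7055532 × 10^-5.
Sum = 3.7488651 × 10^-4.

3.749 × 10^-4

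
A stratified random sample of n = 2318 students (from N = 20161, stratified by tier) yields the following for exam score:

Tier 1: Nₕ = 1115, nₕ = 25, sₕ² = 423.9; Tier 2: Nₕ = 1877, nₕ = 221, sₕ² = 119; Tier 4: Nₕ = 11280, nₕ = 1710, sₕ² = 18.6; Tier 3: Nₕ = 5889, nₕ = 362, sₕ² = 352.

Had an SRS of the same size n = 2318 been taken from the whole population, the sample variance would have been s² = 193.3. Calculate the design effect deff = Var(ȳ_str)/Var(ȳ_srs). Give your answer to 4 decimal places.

Var(ȳ_str) = Σ Wₕ²(1−fₕ)sₕ²/nₕ with Wₕ = Nₕ/20161:
  Tier 1: (1115/20161)²·(1−25/1115)·423.9/25 = 0.050699145
  Tier 2: (1877/20161)²·(1−221/1877)·119/221 = 0.0041177043
  Tier 4: (11280/20161)²·(1−1710/11280)·18.6/1710 = 0.0028887751
  Tier 3: (5889/20161)²·(1−362/5889)·352/362 = 0.077864764
  → Var(ȳ_str) = 0.13557039.
Var(ȳ_srs) = (1 − 2318/20161)·193.3/2318 = 0.073803036.
deff = 0.13557039 / 0.073803036 = 1.8369.

1.8369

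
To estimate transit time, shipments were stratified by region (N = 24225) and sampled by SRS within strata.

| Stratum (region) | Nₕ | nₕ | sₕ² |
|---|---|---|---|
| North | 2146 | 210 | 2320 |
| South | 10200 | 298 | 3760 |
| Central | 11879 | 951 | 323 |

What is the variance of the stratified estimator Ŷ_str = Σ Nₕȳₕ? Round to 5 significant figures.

1.3644 × 10^9

Var(Ŷ_str) = Σₕ Nₕ²(1 − fₕ)sₕ²/nₕ.
North: 2146²·(1 − 210/2146)·2320/210 = 4.5899057 × 10^7.
South: 10200²·(1 − 298/10200)·3760/298 = 1.2743675 × 10^9.
Central: 11879²·(1 − 951/11879)·323/951 = 4.4090251 × 10^7.
Sum = 1.3643568 × 10^9.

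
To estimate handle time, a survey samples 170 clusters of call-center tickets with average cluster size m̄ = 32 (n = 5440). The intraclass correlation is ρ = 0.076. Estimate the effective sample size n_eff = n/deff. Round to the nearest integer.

1621

deff = 1 + (32 − 1)·0.076 = 1 + 2.356 = 3.356.
n_eff = 5440 / 3.356 = 1621.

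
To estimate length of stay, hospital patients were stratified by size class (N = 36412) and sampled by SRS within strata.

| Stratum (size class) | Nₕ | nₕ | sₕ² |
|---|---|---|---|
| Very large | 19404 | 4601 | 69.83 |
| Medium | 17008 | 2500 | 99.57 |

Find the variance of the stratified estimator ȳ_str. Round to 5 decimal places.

0.01070

Var(ȳ_str) = Σₕ Wₕ²(1 − fₕ)sₕ²/nₕ with Wₕ = Nₕ/N, N = 36412.
Very large: Wₕ = 0.53290124; term = 0.53290124²·(1 − 0.23711606)·69.83/4601 = 0.0032880752.
Medium: Wₕ = 0.46709876; term = 0.46709876²·(1 − 0.14698965)·99.57/2500 = 0.0074124235.
Sum = 0.010700499.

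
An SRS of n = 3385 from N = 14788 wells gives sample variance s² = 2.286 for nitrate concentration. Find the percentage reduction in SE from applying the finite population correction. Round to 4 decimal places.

12.1878

f = n/N = 3385/14788 = 0.22890181.
SE_no-fpc = √(s²/n) = 0.025987157; SE_fpc = √((1−f)s²/n) = 0.022819894.
Ratio = √(1−f) = 0.87812197. Reduction = 100·(1 − 0.87812197) = 12.1878%.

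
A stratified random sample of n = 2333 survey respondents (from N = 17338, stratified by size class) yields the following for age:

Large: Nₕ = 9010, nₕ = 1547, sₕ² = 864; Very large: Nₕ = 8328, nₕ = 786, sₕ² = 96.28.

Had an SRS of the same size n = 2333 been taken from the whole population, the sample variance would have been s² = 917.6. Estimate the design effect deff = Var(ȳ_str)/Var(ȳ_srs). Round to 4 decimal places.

Var(ȳ_str) = Σ Wₕ²(1−fₕ)sₕ²/nₕ with Wₕ = Nₕ/17338:
  Large: (9010/17338)²·(1−1547/9010)·864/1547 = 0.12492912
  Very large: (8328/17338)²·(1−786/8328)·96.28/786 = 0.025594272
  → Var(ȳ_str) = 0.15052339.
Var(ȳ_srs) = (1 − 2333/17338)·917.6/2333 = 0.34038912.
deff = 0.15052339 / 0.34038912 = 0.4422.

0.4422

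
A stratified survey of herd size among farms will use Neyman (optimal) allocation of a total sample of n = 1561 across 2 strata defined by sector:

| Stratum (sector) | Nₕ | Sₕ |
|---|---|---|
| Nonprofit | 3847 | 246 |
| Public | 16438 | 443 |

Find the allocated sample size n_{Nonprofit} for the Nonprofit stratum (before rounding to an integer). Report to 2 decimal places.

179.53

Neyman allocation: nₕ = n·NₕSₕ / Σⱼ NⱼSⱼ.
Σ NⱼSⱼ = 3847·246 + 16438·443 = 8.228396 × 10^6.
n_{Nonprofit} = 1561·3847·246 / (8.228396 × 10^6) = 179.53.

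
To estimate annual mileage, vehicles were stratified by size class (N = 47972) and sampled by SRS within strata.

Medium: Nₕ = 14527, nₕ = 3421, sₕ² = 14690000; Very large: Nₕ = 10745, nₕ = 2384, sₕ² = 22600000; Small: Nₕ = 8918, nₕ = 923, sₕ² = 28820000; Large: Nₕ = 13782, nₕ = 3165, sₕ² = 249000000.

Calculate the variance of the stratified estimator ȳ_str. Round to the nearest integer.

Var(ȳ_str) = Σₕ Wₕ²(1 − fₕ)sₕ²/nₕ with Wₕ = Nₕ/N, N = 47972.
Medium: Wₕ = 0.30282248; term = 0.30282248²·(1 − 0.23549253)·14690000/3421 = 301.04171.
Very large: Wₕ = 0.22398482; term = 0.22398482²·(1 − 0.22187064)·22600000/2384 = 370.07622.
Small: Wₕ = 0.18590011; term = 0.18590011²·(1 − 0.10349854)·28820000/923 = 967.39216.
Large: Wₕ = 0.28729259; term = 0.28729259²·(1 − 0.22964737)·249000000/3165 = 5002.2345.
Sum = 6640.7446.

6641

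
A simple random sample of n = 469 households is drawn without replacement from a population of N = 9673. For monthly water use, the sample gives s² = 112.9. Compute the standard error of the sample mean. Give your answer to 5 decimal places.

Under SRS without replacement, Var(ȳ) = (1 − f)·s²/n with f = n/N = 469/9673 = 0.04848548.
Var(ȳ) = (1 − 0.04848548)·112.9/469 = 0.95151452·0.24072495 = 0.22905328.
SE(ȳ) = √(0.22905328) = 0.47860.

0.47860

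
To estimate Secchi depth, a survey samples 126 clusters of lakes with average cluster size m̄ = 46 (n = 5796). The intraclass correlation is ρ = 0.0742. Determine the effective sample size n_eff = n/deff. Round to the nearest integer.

1336

deff = 1 + (46 − 1)·0.0742 = 1 + 3.339 = 4.339.
n_eff = 5796 / 4.339 = 1336.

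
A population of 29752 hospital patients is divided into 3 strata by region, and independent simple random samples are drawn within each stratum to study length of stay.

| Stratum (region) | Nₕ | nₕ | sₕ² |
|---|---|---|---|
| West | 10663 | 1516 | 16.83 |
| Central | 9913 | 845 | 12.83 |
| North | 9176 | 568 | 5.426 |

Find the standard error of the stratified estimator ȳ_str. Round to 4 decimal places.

Var(ȳ_str) = Σₕ Wₕ²(1 − fₕ)sₕ²/nₕ with Wₕ = Nₕ/N, N = 29752.
West: Wₕ = 0.35839607; term = 0.35839607²·(1 − 0.14217387)·16.83/1516 = 0.0012232372.
Central: Wₕ = 0.33318768; term = 0.33318768²·(1 − 0.08524160)·12.83/845 = 0.001541893.
North: Wₕ = 0.30841624; term = 0.30841624²·(1 − 0.06190061)·5.426/568 = 8.5242227 × 10^-4.
Sum = 0.0036175525.
SE = √(0.0036175525) = 0.0601.

0.0601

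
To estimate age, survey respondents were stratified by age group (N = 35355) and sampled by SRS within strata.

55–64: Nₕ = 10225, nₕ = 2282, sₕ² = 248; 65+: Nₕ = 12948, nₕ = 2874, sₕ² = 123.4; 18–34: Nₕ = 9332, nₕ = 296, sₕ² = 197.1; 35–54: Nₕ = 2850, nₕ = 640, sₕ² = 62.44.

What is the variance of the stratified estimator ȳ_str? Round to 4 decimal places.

Var(ȳ_str) = Σₕ Wₕ²(1 − fₕ)sₕ²/nₕ with Wₕ = Nₕ/N, N = 35355.
55–64: Wₕ = 0.28920945; term = 0.28920945²·(1 − 0.22317848)·248/2282 = 0.0070612606.
65+: Wₕ = 0.36622826; term = 0.36622826²·(1 − 0.22196478)·123.4/2874 = 0.0044805502.
18–34: Wₕ = 0.26395135; term = 0.26395135²·(1 − 0.03171882)·197.1/296 = 0.044920459.
35–54: Wₕ = 0.08061095; term = 0.08061095²·(1 − 0.22456140)·62.44/640 = 4.9160735 × 10^-4.
Sum = 0.056953877.

0.0570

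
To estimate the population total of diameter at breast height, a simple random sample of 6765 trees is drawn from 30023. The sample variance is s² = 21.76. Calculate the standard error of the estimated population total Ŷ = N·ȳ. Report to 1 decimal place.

1498.7

Var(Ŷ) = N²·Var(ȳ) = N²·(1 − n/N)·s²/n.
f = 6765/30023 = 0.22532725; Var(ȳ) = 0.77467275·21.76/6765 = 0.0024917781.
Var(Ŷ) = 30023² · 0.0024917781 = 2.2460403 × 10^6.
SE(Ŷ) = √(2.2460403 × 10^6) = 1498.7.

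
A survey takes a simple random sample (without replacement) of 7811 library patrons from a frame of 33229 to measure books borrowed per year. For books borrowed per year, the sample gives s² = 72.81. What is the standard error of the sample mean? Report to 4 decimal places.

0.0844

Under SRS without replacement, Var(ȳ) = (1 − f)·s²/n with f = n/N = 7811/33229 = 0.23506576.
Var(ȳ) = (1 − 0.23506576)·72.81/7811 = 0.76493424·0.0093214697 = 0.0071303114.
SE(ȳ) = √(0.0071303114) = 0.0844.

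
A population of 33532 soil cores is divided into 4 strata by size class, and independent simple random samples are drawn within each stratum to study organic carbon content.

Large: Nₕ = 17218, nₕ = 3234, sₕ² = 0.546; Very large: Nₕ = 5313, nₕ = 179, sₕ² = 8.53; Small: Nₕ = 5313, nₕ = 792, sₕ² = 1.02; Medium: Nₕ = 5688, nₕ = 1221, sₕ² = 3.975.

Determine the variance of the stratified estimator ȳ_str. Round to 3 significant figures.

0.00129

Var(ȳ_str) = Σₕ Wₕ²(1 − fₕ)sₕ²/nₕ with Wₕ = Nₕ/N, N = 33532.
Large: Wₕ = 0.51347966; term = 0.51347966²·(1 − 0.18782669)·0.546/3234 = 3.6153291 × 10^-5.
Very large: Wₕ = 0.15844566; term = 0.15844566²·(1 − 0.03369095)·8.53/179 = 0.0011560397.
Small: Wₕ = 0.15844566; term = 0.15844566²·(1 − 0.14906832)·1.02/792 = 2.7512522 × 10^-5.
Medium: Wₕ = 0.16962901; term = 0.16962901²·(1 − 0.21466245)·3.975/1221 = 7.3566161 × 10^-5.
Sum = 0.0012932717.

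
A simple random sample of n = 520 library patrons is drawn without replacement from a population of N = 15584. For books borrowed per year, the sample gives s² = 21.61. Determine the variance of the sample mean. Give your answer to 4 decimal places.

0.0402

Under SRS without replacement, Var(ȳ) = (1 − f)·s²/n with f = n/N = 520/15584 = 0.03336756.
Var(ȳ) = (1 − 0.03336756)·21.61/520 = 0.96663244·0.041557692 = 0.040171014.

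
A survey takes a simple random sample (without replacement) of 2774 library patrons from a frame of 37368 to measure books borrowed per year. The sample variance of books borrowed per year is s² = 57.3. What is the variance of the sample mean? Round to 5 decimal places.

0.01912

Under SRS without replacement, Var(ȳ) = (1 − f)·s²/n with f = n/N = 2774/37368 = 0.07423464.
Var(ȳ) = (1 − 0.07423464)·57.3/2774 = 0.92576536·0.020656092 = 0.019122695.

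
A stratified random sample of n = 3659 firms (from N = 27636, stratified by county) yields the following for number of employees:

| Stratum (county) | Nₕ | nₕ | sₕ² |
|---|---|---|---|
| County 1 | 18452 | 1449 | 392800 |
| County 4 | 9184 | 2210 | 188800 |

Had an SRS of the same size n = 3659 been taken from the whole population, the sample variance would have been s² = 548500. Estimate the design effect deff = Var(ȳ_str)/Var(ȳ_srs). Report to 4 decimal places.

0.9113

Var(ȳ_str) = Σ Wₕ²(1−fₕ)sₕ²/nₕ with Wₕ = Nₕ/27636:
  County 1: (18452/27636)²·(1−1449/18452)·392800/1449 = 111.35808
  County 4: (9184/27636)²·(1−2210/9184)·188800/2210 = 7.1642902
  → Var(ȳ_str) = 118.52237.
Var(ȳ_srs) = (1 − 3659/27636)·548500/3659 = 130.05704.
deff = 118.52237 / 130.05704 = 0.9113.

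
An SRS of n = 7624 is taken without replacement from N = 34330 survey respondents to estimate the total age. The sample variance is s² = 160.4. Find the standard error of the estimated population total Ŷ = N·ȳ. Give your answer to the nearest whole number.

4392

Var(Ŷ) = N²·Var(ȳ) = N²·(1 − n/N)·s²/n.
f = 7624/34330 = 0.22207981; Var(ȳ) = 0.77792019·160.4/7624 = 0.016366526.
Var(Ŷ) = 34330² · 0.016366526 = 1.9288751 × 10^7.
SE(Ŷ) = √(1.9288751 × 10^7) = 4392.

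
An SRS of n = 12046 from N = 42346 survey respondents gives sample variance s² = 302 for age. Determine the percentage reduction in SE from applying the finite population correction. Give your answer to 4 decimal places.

15.4108

f = n/N = 12046/42346 = 0.28446607.
SE_no-fpc = √(s²/n) = 0.15833687; SE_fpc = √((1−f)s²/n) = 0.13393595.
Ratio = √(1−f) = 0.84589239. Reduction = 100·(1 − 0.84589239) = 15.4108%.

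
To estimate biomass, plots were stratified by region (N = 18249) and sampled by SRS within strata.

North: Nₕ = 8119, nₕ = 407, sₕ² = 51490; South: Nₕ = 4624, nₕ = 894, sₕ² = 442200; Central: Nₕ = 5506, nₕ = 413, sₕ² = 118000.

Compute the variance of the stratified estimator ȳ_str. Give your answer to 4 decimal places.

Var(ȳ_str) = Σₕ Wₕ²(1 − fₕ)sₕ²/nₕ with Wₕ = Nₕ/N, N = 18249.
North: Wₕ = 0.44490109; term = 0.44490109²·(1 − 0.05012933)·51490/407 = 23.785917.
South: Wₕ = 0.25338375; term = 0.25338375²·(1 − 0.19333910)·442200/894 = 25.617086.
Central: Wₕ = 0.30171516; term = 0.30171516²·(1 − 0.07500908)·118000/413 = 24.058231.
Sum = 73.461234.

73.4612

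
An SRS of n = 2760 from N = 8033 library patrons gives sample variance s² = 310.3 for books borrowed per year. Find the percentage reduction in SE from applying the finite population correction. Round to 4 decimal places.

18.9804

f = n/N = 2760/8033 = 0.34358272.
SE_no-fpc = √(s²/n) = 0.33530216; SE_fpc = √((1−f)s²/n) = 0.27166041.
Ratio = √(1−f) = 0.81019583. Reduction = 100·(1 − 0.81019583) = 18.9804%.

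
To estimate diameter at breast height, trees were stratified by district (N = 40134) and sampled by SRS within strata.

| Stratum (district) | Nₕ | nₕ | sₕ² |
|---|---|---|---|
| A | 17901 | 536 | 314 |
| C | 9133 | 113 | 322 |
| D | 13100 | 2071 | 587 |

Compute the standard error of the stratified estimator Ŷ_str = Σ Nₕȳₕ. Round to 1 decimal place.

21396.3

Var(Ŷ_str) = Σₕ Nₕ²(1 − fₕ)sₕ²/nₕ.
A: 17901²·(1 − 536/17901)·314/536 = 1.8210293 × 10^8.
C: 9133²·(1 − 113/9133)·322/113 = 2.3474558 × 10^8.
D: 13100²·(1 − 2071/13100)·587/2071 = 4.0951087 × 10^7.
Sum = 4.577996 × 10^8.
SE = √(4.577996 × 10^8) = 21396.3.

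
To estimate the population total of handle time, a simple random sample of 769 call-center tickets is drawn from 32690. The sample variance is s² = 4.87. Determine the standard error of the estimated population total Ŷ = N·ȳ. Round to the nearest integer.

2571

Var(Ŷ) = N²·Var(ȳ) = N²·(1 − n/N)·s²/n.
f = 769/32690 = 0.02352401; Var(ȳ) = 0.97647599·4.87/769 = 0.0061839246.
Var(Ŷ) = 32690² · 0.0061839246 = 6.6083651 × 10^6.
SE(Ŷ) = √(6.6083651 × 10^6) = 2571.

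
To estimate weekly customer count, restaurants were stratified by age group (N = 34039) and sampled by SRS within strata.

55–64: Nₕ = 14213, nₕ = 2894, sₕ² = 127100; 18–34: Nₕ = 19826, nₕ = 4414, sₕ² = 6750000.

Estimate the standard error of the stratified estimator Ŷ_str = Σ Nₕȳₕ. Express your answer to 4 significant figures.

Var(Ŷ_str) = Σₕ Nₕ²(1 − fₕ)sₕ²/nₕ.
55–64: 14213²·(1 − 2894/14213)·127100/2894 = 7.0654665 × 10^9.
18–34: 19826²·(1 − 4414/19826)·6750000/4414 = 4.6726747 × 10^11.
Sum = 4.7433294 × 10^11.
SE = √(4.7433294 × 10^11) = 688700.

688700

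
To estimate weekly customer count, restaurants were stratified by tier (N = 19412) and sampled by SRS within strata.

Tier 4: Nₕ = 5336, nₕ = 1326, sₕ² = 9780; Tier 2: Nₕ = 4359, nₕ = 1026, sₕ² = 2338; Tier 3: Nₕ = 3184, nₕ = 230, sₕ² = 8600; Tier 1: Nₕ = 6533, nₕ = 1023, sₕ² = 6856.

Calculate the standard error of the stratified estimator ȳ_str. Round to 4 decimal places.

1.4423

Var(ȳ_str) = Σₕ Wₕ²(1 − fₕ)sₕ²/nₕ with Wₕ = Nₕ/N, N = 19412.
Tier 4: Wₕ = 0.27488152; term = 0.27488152²·(1 − 0.24850075)·9780/1326 = 0.41880799.
Tier 2: Wₕ = 0.22455182; term = 0.22455182²·(1 − 0.23537509)·2338/1026 = 0.087857484.
Tier 3: Wₕ = 0.16402225; term = 0.16402225²·(1 − 0.07223618)·8600/230 = 0.93328353.
Tier 1: Wₕ = 0.33654441; term = 0.33654441²·(1 − 0.15658962)·6856/1023 = 0.64020471.
Sum = 2.0801537.
SE = √(2.0801537) = 1.4423.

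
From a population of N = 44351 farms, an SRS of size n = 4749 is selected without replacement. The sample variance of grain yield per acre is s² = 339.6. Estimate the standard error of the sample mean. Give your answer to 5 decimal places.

0.25269

Under SRS without replacement, Var(ȳ) = (1 − f)·s²/n with f = n/N = 4749/44351 = 0.10707763.
Var(ȳ) = (1 − 0.10707763)·339.6/4749 = 0.89292237·0.071509792 = 0.063852692.
SE(ȳ) = √(0.063852692) = 0.25269.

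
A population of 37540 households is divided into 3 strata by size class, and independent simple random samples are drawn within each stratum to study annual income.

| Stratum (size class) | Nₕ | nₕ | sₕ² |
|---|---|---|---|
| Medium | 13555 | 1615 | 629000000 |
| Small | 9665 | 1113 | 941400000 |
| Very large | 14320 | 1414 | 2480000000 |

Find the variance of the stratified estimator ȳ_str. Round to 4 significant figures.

Var(ȳ_str) = Σₕ Wₕ²(1 − fₕ)sₕ²/nₕ with Wₕ = Nₕ/N, N = 37540.
Medium: Wₕ = 0.36108151; term = 0.36108151²·(1 − 0.11914423)·629000000/1615 = 44729.437.
Small: Wₕ = 0.25745871; term = 0.25745871²·(1 − 0.11515779)·941400000/1113 = 49608.951.
Very large: Wₕ = 0.38145978; term = 0.38145978²·(1 − 0.09874302)·2480000000/1414 = 230010.9.
Sum = 324349.29.

324300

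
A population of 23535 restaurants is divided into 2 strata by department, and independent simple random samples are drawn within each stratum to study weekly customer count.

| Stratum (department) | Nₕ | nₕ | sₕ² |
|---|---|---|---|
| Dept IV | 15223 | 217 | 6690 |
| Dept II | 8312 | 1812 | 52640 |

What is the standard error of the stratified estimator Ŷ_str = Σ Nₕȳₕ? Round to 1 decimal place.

Var(Ŷ_str) = Σₕ Nₕ²(1 − fₕ)sₕ²/nₕ.
Dept IV: 15223²·(1 − 217/15223)·6690/217 = 7.0425765 × 10^9.
Dept II: 8312²·(1 − 1812/8312)·52640/1812 = 1.5695551 × 10^9.
Sum = 8.6121316 × 10^9.
SE = √(8.6121316 × 10^9) = 92801.6.

92801.6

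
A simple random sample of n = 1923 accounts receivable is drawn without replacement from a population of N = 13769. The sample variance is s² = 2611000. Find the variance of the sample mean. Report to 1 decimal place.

1168.1

Under SRS without replacement, Var(ȳ) = (1 − f)·s²/n with f = n/N = 1923/13769 = 0.13966156.
Var(ȳ) = (1 − 0.13966156)·2611000/1923 = 0.86033844·1357.7743 = 1168.1454.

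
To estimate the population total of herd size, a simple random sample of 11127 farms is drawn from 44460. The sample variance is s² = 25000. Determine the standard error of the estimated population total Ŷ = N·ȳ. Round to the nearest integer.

57704

Var(Ŷ) = N²·Var(ȳ) = N²·(1 − n/N)·s²/n.
f = 11127/44460 = 0.25026991; Var(ȳ) = 0.74973009·25000/11127 = 1.6844839.
Var(Ŷ) = 44460² · 1.6844839 = 3.3297052 × 10^9.
SE(Ŷ) = √(3.3297052 × 10^9) = 57704.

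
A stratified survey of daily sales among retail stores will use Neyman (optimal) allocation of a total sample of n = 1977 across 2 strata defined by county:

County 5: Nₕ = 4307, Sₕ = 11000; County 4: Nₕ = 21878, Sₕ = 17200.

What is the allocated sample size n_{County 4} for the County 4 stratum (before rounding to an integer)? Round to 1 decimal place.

Neyman allocation: nₕ = n·NₕSₕ / Σⱼ NⱼSⱼ.
Σ NⱼSⱼ = 4307·11000 + 21878·17200 = 4.236786 × 10^8.
n_{County 4} = 1977·21878·17200 / (4.236786 × 10^8) = 1755.9.

1755.9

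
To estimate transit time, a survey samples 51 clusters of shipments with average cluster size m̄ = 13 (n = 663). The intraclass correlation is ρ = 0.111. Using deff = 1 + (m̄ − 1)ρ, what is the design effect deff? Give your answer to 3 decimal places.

2.332

deff = 1 + (13 − 1)·0.111 = 1 + 1.332 = 2.332.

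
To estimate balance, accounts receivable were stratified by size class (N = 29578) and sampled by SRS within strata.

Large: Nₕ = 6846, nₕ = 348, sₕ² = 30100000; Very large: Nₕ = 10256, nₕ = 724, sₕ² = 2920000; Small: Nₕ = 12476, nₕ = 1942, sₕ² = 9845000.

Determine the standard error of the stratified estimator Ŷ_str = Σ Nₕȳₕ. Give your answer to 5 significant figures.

2.2155 × 10^6

Var(Ŷ_str) = Σₕ Nₕ²(1 − fₕ)sₕ²/nₕ.
Large: 6846²·(1 − 348/6846)·30100000/348 = 3.8477235 × 10^12.
Very large: 10256²·(1 − 724/10256)·2920000/724 = 3.9428144 × 10^11.
Small: 12476²·(1 − 1942/12476)·9845000/1942 = 6.6624686 × 10^11.
Sum = 4.9082518 × 10^12.
SE = √(4.9082518 × 10^12) = 2.2155 × 10^6.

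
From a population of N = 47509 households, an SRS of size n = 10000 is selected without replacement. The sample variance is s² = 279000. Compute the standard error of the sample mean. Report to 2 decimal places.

4.69

Under SRS without replacement, Var(ȳ) = (1 − f)·s²/n with f = n/N = 10000/47509 = 0.21048643.
Var(ȳ) = (1 − 0.21048643)·279000/10000 = 0.78951357·27.9 = 22.027428.
SE(ȳ) = √(22.027428) = 4.69.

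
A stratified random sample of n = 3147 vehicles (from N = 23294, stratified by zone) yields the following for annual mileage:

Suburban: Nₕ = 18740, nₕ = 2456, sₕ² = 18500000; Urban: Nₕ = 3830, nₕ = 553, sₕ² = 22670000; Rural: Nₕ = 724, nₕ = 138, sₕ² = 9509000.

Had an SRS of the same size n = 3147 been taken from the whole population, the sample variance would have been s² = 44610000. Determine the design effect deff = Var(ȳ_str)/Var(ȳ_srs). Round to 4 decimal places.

0.4273

Var(ȳ_str) = Σ Wₕ²(1−fₕ)sₕ²/nₕ with Wₕ = Nₕ/23294:
  Suburban: (18740/23294)²·(1−2456/18740)·18500000/2456 = 4236.2922
  Urban: (3830/23294)²·(1−553/3830)·22670000/553 = 948.2295
  Rural: (724/23294)²·(1−138/724)·9509000/138 = 53.877049
  → Var(ȳ_str) = 5238.3987.
Var(ȳ_srs) = (1 − 3147/23294)·44610000/3147 = 12260.32.
deff = 5238.3987 / 12260.32 = 0.4273.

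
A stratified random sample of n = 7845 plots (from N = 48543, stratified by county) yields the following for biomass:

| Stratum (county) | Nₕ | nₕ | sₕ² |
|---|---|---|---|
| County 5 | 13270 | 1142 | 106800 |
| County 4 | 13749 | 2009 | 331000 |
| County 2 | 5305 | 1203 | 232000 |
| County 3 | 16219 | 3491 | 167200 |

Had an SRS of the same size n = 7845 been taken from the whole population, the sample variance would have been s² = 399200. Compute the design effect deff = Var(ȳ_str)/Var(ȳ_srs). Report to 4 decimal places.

0.5544

Var(ȳ_str) = Σ Wₕ²(1−fₕ)sₕ²/nₕ with Wₕ = Nₕ/48543:
  County 5: (13270/48543)²·(1−1142/13270)·106800/1142 = 6.3872223
  County 4: (13749/48543)²·(1−2009/13749)·331000/2009 = 11.285844
  County 2: (5305/48543)²·(1−1203/5305)·232000/1203 = 1.7809436
  County 3: (16219/48543)²·(1−3491/16219)·167200/3491 = 4.1958257
  → Var(ȳ_str) = 23.649836.
Var(ȳ_srs) = (1 − 7845/48543)·399200/7845 = 42.662278.
deff = 23.649836 / 42.662278 = 0.5544.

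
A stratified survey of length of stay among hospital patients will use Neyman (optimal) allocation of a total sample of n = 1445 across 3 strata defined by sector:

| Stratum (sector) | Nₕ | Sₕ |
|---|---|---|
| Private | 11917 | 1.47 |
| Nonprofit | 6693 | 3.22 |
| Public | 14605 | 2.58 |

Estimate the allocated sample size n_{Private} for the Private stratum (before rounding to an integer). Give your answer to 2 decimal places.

Neyman allocation: nₕ = n·NₕSₕ / Σⱼ NⱼSⱼ.
Σ NⱼSⱼ = 11917·1.47 + 6693·3.22 + 14605·2.58 = 76750.35.
n_{Private} = 1445·11917·1.47 / 76750.35 = 329.82.

329.82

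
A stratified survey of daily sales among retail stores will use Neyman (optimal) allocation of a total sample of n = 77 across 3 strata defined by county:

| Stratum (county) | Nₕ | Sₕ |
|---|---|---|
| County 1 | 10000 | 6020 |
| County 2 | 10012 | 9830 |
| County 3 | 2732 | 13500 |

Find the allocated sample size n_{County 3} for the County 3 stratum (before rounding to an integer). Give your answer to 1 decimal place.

Neyman allocation: nₕ = n·NₕSₕ / Σⱼ NⱼSⱼ.
Σ NⱼSⱼ = 10000·6020 + 10012·9830 + 2732·13500 = 1.9549996 × 10^8.
n_{County 3} = 77·2732·13500 / (1.9549996 × 10^8) = 14.5.

14.5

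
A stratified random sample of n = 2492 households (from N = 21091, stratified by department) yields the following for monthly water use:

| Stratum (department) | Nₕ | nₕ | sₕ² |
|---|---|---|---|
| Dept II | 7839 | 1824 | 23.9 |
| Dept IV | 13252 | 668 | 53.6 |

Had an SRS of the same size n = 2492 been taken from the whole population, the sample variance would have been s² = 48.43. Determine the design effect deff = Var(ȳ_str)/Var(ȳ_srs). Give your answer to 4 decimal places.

Var(ȳ_str) = Σ Wₕ²(1−fₕ)sₕ²/nₕ with Wₕ = Nₕ/21091:
  Dept II: (7839/21091)²·(1−1824/7839)·23.9/1824 = 0.0013889129
  Dept IV: (13252/21091)²·(1−668/13252)·53.6/668 = 0.030081128
  → Var(ȳ_str) = 0.031470041.
Var(ȳ_srs) = (1 − 2492/21091)·48.43/2492 = 0.017137949.
deff = 0.031470041 / 0.017137949 = 1.8363.

1.8363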